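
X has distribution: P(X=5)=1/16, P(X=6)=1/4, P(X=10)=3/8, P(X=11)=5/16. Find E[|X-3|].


E[|X-3|] = sum(g(x)*P(x))
= 2*1/16 + 3*1/4 + 7*3/8 + 8*5/16
= 6

6


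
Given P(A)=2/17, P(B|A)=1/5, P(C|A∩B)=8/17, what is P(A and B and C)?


P(A∩B∩C) = P(A) * P(B|A) * P(C|A∩B)
= 2/17 * 1/5 * 8/17
= 2/85 * 8/17 = 16/1445

16/1445


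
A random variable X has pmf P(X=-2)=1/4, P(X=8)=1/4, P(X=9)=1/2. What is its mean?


E[X] = sum(x * P(x))
= -2*1/4 + 8*1/4 + 9*1/2
= 6

6


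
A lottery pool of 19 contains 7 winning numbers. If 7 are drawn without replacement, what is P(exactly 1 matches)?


P(X=1) = C(7,1)*C(12,6) / C(19,7)
= 7*924 / 50388
= 6468/50388 = 539/4199

539/4199


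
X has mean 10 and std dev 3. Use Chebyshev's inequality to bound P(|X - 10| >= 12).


k = 12/3 = 4
Chebyshev: P(|X-mu| >= k*sigma) <= 1/k^2 = 1/4^2 = 1/16

1/16


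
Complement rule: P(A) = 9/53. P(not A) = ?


P(A') = 1 - P(A) = 1 - 9/53 = 44/53

44/53


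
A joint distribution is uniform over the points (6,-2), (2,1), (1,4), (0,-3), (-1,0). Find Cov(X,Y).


E[X]=8/5, E[Y]=0, E[XY]=-6/5
Cov(X,Y) = E[XY] - E[X]E[Y] = -6/5 - 8/5*0 = -6/5

-6/5


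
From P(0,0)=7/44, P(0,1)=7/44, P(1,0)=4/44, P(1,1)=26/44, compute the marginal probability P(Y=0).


P(Y=0) = P(0,0)+P(1,0) = 7/44 + 4/44 = 11/44 = 1/4

1/4


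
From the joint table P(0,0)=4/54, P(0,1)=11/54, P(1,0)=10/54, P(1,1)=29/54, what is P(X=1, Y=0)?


Read from table: P(X=1, Y=0) = 10/54 = 5/27

5/27


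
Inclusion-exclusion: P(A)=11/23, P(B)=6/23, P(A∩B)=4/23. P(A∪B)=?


P(A∪B) = P(A) + P(B) - P(A∩B)
= 11/23 + 6/23 - 4/23 = 13/23

13/23


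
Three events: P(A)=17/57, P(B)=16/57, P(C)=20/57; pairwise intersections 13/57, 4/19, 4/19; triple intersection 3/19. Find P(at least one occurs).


P(A∪B∪C) = P(A)+P(B)+P(C) - P(AB)-P(AC)-P(BC) + P(ABC)
= 17/57+16/57+20/57 - 13/57-4/19-4/19 + 3/19
= 25/57

25/57


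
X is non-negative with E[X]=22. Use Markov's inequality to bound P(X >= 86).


Markov: P(X >= a) <= E[X]/a
P(X >= 86) <= 22/86 = 11/43

11/43


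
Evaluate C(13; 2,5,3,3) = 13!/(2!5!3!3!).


13! = 6227020800
Denominator: 2!=2 * 5!=120 * 3!=6 * 3!=6
Coefficient = 6227020800 / 8640 = 720720

720720


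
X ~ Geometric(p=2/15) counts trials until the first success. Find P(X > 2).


P(X > 2) = P(first 2 trials all fail) = (1-p)^2 = (13/15)^2 = 169/225

169/225


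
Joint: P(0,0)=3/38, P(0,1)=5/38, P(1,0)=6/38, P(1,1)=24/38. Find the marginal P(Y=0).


P(Y=0) = P(0,0)+P(1,0) = 3/38 + 6/38 = 9/38

9/38


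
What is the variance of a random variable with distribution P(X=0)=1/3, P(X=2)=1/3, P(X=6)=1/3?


E[X] = 8/3, E[X^2] = 40/3
Var(X) = E[X^2] - (E[X])^2 = 40/3 - (8/3)^2 = 56/9

56/9


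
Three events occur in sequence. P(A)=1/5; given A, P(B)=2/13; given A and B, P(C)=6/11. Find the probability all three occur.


P(A∩B∩C) = P(A) * P(B|A) * P(C|A∩B)
= 1/5 * 2/13 * 6/11
= 2/65 * 6/11 = 12/715

12/715


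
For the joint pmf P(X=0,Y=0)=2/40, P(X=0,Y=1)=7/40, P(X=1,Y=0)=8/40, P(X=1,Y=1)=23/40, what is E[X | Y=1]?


P(Y=1) = 30/40
E[X|Y=1] = (0*7 + 1*23)/30 = 23/30

23/30


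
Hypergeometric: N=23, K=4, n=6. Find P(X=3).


P(X=3) = C(4,3)*C(19,3) / C(23,6)
= 4*969 / 100947
= 3876/100947 = 68/1771

68/1771


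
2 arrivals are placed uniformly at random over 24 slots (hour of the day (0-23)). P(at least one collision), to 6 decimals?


P(all different) = prod((24-i)/24 for i=0..1) = 0.958333
P(at least one match) = 1 - 0.958333 = 0.041667

0.041667


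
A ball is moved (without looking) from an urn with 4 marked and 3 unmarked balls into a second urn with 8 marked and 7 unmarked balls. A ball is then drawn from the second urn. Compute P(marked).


P(transfer marked) = 4/7; P(transfer unmarked) = 3/7
If marked transferred: Urn II has 9 marked of 16, so P(marked|marked moved) = 9/16
If unmarked transferred: Urn II has 8 marked of 16, so P(marked|unmarked moved) = 1/2
By total probability: P(marked) = 4/7*9/16 + 3/7*1/2 = 15/28

15/28


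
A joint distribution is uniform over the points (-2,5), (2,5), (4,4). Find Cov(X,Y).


E[X]=4/3, E[Y]=14/3, E[XY]=16/3
Cov(X,Y) = E[XY] - E[X]E[Y] = 16/3 - 4/3*14/3 = -8/9

-8/9


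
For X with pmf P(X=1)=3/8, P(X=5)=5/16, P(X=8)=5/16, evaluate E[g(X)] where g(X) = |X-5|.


E[|X-5|] = sum(g(x)*P(x))
= 4*3/8 + 0*5/16 + 3*5/16
= 39/16

39/16


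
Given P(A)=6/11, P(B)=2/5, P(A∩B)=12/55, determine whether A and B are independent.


P(A)*P(B) = 6/11*2/5 = 12/55
P(A∩B) = 12/55, which equals P(A)P(B), so independent

Yes, A and B are independent


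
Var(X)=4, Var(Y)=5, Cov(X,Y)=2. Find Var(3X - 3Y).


Var(3X - 3Y) = 3^2*Var(X) + (-3)^2*Var(Y) + 2*3*(-3)*Cov(X,Y)
= 9*4 + 9*5 - 18*2
= 36 + 45 - 36 = 45

45


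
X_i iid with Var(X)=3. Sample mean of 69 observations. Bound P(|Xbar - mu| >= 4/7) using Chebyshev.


Var(Xbar) = Var(X)/n = 3/69
Chebyshev: P(|Xbar-mu| >= 4/7) <= Var(Xbar)/(4/7)^2 = (1/23)/(16/49) = 49/368

49/368


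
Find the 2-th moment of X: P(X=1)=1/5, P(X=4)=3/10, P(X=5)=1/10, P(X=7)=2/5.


E[X^2] = sum(x^2 * P(x))
= 1*1/5 + 16*3/10 + 25*1/10 + 49*2/5
= 271/10

271/10


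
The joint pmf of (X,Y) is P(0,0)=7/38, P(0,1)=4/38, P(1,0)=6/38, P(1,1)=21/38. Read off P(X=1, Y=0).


Read from table: P(X=1, Y=0) = 6/38 = 3/19

3/19


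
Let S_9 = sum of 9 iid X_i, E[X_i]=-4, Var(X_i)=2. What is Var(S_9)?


By independence, Var(S_n) = n*Var(X_1) = 9*2 = 18

18


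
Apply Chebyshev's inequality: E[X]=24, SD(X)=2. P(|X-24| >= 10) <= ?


k = 10/2 = 5
Chebyshev: P(|X-mu| >= k*sigma) <= 1/k^2 = 1/5^2 = 1/25

1/25


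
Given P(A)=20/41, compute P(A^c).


P(A') = 1 - P(A) = 1 - 20/41 = 21/41

21/41


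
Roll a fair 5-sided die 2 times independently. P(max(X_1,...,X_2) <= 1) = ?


P(max <= 1) = P(all X_i <= 1) = (P(X_1 <= 1))^2
= (1/5)^2 = 1/25

1/25


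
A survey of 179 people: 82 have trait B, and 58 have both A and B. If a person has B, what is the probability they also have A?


P(A|B) = P(A∩B)/P(B) = (58/179)/(82/179) = 58/82 = 29/41

29/41


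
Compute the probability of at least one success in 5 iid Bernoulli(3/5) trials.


P(at least one) = 1 - P(none)
P(none) = (1 - 3/5)^5 = (2/5)^5 = 32/3125
P(at least one) = 1 - 32/3125 = 3093/3125

3093/3125


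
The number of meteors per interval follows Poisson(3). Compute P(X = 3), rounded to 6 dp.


P(X=3) = e^(-3) * 3^3 / 3!
≈ 0.04978706837 * 27 / 6
≈ 0.224042

0.224042


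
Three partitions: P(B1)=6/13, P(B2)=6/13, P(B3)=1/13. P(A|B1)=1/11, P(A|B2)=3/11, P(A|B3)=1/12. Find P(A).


P(A) = P(A|B1)P(B1) + P(A|B2)P(B2) + P(A|B3)P(B3)
= 1/11*6/13 + 3/11*6/13 + 1/12*1/13
= 6/143 + 18/143 + 1/156 = 23/132

23/132


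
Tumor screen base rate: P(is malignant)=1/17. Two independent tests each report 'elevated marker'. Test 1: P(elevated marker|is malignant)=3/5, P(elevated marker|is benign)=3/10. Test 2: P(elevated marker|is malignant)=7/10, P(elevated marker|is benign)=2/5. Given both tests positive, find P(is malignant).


After test 1: P(+) = 3/5*1/17 + 3/10*16/17 = 27/85
P(B|+) = (3/85)/(27/85) = 1/9
After test 2 (use post1 as new prior): P(+) = 7/10*1/9 + 2/5*8/9 = 13/30
P(B|+,+) = (7/90)/(13/30) = 7/39

7/39


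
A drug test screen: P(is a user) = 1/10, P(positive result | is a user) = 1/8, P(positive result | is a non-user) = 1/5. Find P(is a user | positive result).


P(A) = P(A|B)P(B) + P(A|B')P(B') = 1/8*1/10 + 1/5*9/10 = 77/400
P(B|A) = P(A|B)P(B)/P(A) = (1/80)/(77/400) = 5/77

5/77


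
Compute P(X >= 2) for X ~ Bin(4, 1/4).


P(X>=2) = P(X=2) + P(X=3) + P(X=4)
= 27/128 + 3/64 + 1/256
= 67/256

67/256


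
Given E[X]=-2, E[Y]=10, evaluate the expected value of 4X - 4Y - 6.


E[4X - 4Y - 6] = 4*E[X] - 4*E[Y] - 6
= (4)*(-2) + (-4)*(10) + (-6)
= -8 - 40 - 6 = -54

-54


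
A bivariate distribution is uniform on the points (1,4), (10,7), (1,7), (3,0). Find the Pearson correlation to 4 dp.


Cov(X,Y) = 3.3750, Var(X) = 13.6875, Var(Y) = 8.2500
rho = Cov/(sqrt(VarX)*sqrt(VarY)) = 0.3176

0.3176


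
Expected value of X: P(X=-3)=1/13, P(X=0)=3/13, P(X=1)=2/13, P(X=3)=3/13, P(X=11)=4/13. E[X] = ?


E[X] = sum(x * P(x))
= -3*1/13 + 0*3/13 + 1*2/13 + 3*3/13 + 11*4/13
= 4

4


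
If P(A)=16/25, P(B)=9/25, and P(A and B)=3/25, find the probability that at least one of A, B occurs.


P(A∪B) = P(A) + P(B) - P(A∩B)
= 16/25 + 9/25 - 3/25 = 22/25

22/25


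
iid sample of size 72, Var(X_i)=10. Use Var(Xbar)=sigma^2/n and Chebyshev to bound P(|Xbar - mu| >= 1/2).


Var(Xbar) = Var(X)/n = 10/72
Chebyshev: P(|Xbar-mu| >= 1/2) <= Var(Xbar)/(1/2)^2 = (5/36)/(1/4) = 5/9

5/9


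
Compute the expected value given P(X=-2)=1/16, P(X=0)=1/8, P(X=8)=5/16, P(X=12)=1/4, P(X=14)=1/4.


E[X] = sum(x * P(x))
= -2*1/16 + 0*1/8 + 8*5/16 + 12*1/4 + 14*1/4
= 71/8

71/8


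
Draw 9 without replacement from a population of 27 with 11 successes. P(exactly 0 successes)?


P(X=0) = C(11,0)*C(16,9) / C(27,9)
= 1*11440 / 4686825
= 11440/4686825 = 16/6555

16/6555


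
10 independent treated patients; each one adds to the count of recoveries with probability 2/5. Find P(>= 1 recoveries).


P(at least one) = 1 - P(none)
P(none) = (1 - 2/5)^10 = (3/5)^10 = 59049/9765625
P(at least one) = 1 - 59049/9765625 = 9706576/9765625

9706576/9765625


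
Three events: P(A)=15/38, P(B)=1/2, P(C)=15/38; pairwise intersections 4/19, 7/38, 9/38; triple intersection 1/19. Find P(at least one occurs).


P(A∪B∪C) = P(A)+P(B)+P(C) - P(AB)-P(AC)-P(BC) + P(ABC)
= 15/38+1/2+15/38 - 4/19-7/38-9/38 + 1/19
= 27/38

27/38


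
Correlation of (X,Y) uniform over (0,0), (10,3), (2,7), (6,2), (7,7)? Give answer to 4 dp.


Cov(X,Y) = 2.0000, Var(X) = 12.8000, Var(Y) = 7.7600
rho = Cov/(sqrt(VarX)*sqrt(VarY)) = 0.2007

0.2007


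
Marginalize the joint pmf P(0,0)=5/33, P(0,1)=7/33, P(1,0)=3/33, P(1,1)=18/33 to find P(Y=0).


P(Y=0) = P(0,0)+P(1,0) = 5/33 + 3/33 = 8/33

8/33


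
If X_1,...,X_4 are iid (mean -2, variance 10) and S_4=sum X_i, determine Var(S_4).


By independence, Var(S_n) = n*Var(X_1) = 4*10 = 40

40


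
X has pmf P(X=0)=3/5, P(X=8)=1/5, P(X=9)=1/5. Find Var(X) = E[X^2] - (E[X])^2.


E[X] = 17/5, E[X^2] = 29
Var(X) = E[X^2] - (E[X])^2 = 29 - (17/5)^2 = 436/25

436/25


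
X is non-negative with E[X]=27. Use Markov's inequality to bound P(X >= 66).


Markov: P(X >= a) <= E[X]/a
P(X >= 66) <= 27/66 = 9/22

9/22


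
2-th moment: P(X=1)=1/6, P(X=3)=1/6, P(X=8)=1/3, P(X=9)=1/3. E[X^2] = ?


E[X^2] = sum(x^2 * P(x))
= 1*1/6 + 9*1/6 + 64*1/3 + 81*1/3
= 50

50


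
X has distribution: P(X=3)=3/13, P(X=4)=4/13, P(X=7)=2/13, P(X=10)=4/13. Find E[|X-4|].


E[|X-4|] = sum(g(x)*P(x))
= 1*3/13 + 0*4/13 + 3*2/13 + 6*4/13
= 33/13

33/13


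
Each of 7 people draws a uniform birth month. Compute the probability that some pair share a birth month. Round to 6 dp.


P(all different) = prod((12-i)/12 for i=0..6) = 0.111400
P(at least one match) = 1 - 0.111400 = 0.888600

0.888600


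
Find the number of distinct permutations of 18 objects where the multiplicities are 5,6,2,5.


18! = 6402373705728000
Denominator: 5!=120 * 6!=720 * 2!=2 * 5!=120
Coefficient = 6402373705728000 / 20736000 = 308756448

308756448


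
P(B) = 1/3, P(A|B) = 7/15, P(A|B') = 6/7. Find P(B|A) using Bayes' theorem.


P(A) = P(A|B)P(B) + P(A|B')P(B') = 7/15*1/3 + 6/7*2/3 = 229/315
P(B|A) = P(A|B)P(B)/P(A) = (7/45)/(229/315) = 49/229

49/229


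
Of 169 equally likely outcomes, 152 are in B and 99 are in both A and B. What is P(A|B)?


P(A|B) = P(A∩B)/P(B) = (99/169)/(152/169) = 99/152

99/152


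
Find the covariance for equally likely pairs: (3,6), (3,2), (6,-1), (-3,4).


E[X]=9/4, E[Y]=11/4, E[XY]=3/2
Cov(X,Y) = E[XY] - E[X]E[Y] = 3/2 - 9/4*11/4 = -75/16

-75/16


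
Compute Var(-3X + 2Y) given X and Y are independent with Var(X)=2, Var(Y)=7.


Independence => Cov(X,Y)=0
Var(-3X + 2Y) = (-3)^2*Var(X) + 2^2*Var(Y)
= 9*2 + 4*7 = 46

46


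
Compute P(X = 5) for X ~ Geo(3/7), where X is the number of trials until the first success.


P(X=5) = (1-p)^4 * p = (4/7)^4 * 3/7
= 256/2401 * 3/7 = 768/16807

768/16807


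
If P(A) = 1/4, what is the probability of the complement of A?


P(A') = 1 - P(A) = 1 - 1/4 = 3/4

3/4


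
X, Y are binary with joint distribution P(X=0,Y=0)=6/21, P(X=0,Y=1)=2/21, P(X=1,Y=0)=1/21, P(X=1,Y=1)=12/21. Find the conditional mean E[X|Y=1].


P(Y=1) = 14/21
E[X|Y=1] = (0*2 + 1*12)/14 = 12/14 = 6/7

6/7


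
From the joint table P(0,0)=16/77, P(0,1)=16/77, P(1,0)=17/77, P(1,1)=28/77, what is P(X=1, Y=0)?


Read from table: P(X=1, Y=0) = 17/77

17/77


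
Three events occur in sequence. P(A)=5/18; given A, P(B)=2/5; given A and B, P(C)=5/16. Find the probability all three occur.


P(A∩B∩C) = P(A) * P(B|A) * P(C|A∩B)
= 5/18 * 2/5 * 5/16
= 1/9 * 5/16 = 5/144

5/144


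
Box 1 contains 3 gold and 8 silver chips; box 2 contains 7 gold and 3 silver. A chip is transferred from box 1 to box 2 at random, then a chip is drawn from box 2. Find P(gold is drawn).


P(transfer gold) = 3/11; P(transfer silver) = 8/11
If gold transferred: Urn II has 8 gold of 11, so P(gold|gold moved) = 8/11
If silver transferred: Urn II has 7 gold of 11, so P(gold|silver moved) = 7/11
By total probability: P(gold) = 3/11*8/11 + 8/11*7/11 = 80/121

80/121


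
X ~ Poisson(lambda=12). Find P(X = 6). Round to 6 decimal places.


P(X=6) = e^(-12) * 12^6 / 6!
≈ 0.000006144212353 * 2985984 / 720
≈ 0.025481

0.025481


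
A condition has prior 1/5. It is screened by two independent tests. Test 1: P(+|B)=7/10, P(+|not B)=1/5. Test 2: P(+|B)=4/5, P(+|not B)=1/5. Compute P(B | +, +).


After test 1: P(+) = 7/10*1/5 + 1/5*4/5 = 3/10
P(B|+) = (7/50)/(3/10) = 7/15
After test 2 (use post1 as new prior): P(+) = 4/5*7/15 + 1/5*8/15 = 12/25
P(B|+,+) = (28/75)/(12/25) = 7/9

7/9


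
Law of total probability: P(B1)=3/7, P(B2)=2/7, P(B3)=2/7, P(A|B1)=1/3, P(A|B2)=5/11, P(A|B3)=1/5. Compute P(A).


P(A) = P(A|B1)P(B1) + P(A|B2)P(B2) + P(A|B3)P(B3)
= 1/3*3/7 + 5/11*2/7 + 1/5*2/7
= 1/7 + 10/77 + 2/35 = 127/385

127/385


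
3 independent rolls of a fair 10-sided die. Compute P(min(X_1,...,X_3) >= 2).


P(min >= 2) = P(all X_i >= 2) = (P(X_1 >= 2))^3
= (9/10)^3 = 729/1000

729/1000


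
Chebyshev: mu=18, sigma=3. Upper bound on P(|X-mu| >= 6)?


k = 6/3 = 2
Chebyshev: P(|X-mu| >= k*sigma) <= 1/k^2 = 1/2^2 = 1/4

1/4


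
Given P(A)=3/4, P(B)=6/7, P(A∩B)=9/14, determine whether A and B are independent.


P(A)*P(B) = 3/4*6/7 = 9/14
P(A∩B) = 9/14, which equals P(A)P(B), so independent

Yes, A and B are independent


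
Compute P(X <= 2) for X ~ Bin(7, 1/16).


P(X<=2) = P(X=0) + P(X=1) + P(X=2)
= 170859375/268435456 + 79734375/268435456 + 15946875/268435456
= 266540625/268435456

266540625/268435456


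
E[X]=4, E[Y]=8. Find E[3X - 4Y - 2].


E[3X - 4Y - 2] = 3*E[X] - 4*E[Y] - 2
= (3)*(4) + (-4)*(8) + (-2)
= 12 - 32 - 2 = -22

-22


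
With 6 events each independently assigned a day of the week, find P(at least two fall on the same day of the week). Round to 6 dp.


P(all different) = prod((7-i)/7 for i=0..5) = 0.042839
P(at least one match) = 1 - 0.042839 = 0.957161

0.957161


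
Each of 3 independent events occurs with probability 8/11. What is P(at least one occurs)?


P(at least one) = 1 - P(none)
P(none) = (1 - 8/11)^3 = (3/11)^3 = 27/1331
P(at least one) = 1 - 27/1331 = 1304/1331

1304/1331


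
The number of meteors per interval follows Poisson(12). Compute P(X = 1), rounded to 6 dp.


P(X=1) = e^(-12) * 12^1 / 1!
≈ 0.000006144212353 * 12 / 1
≈ 0.000074

0.000074


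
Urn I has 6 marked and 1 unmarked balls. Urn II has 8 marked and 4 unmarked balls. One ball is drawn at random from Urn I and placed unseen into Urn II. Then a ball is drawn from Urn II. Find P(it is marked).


P(transfer marked) = 6/7; P(transfer unmarked) = 1/7
If marked transferred: Urn II has 9 marked of 13, so P(marked|marked moved) = 9/13
If unmarked transferred: Urn II has 8 marked of 13, so P(marked|unmarked moved) = 8/13
By total probability: P(marked) = 6/7*9/13 + 1/7*8/13 = 62/91

62/91


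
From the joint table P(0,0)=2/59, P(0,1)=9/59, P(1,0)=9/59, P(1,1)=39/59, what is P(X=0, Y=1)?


Read from table: P(X=0, Y=1) = 9/59

9/59


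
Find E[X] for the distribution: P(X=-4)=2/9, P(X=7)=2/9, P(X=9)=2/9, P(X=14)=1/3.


E[X] = sum(x * P(x))
= -4*2/9 + 7*2/9 + 9*2/9 + 14*1/3
= 22/3

22/3


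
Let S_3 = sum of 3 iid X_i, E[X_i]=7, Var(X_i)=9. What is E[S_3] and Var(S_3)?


E[S_n] = n*mu = 3*7 = 21
Var(S_n) = n*sigma^2 = 3*9 = 27

E[S_3]=21, Var(S_3)=27


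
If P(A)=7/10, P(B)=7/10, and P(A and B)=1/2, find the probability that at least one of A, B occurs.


P(A∪B) = P(A) + P(B) - P(A∩B)
= 7/10 + 7/10 - 1/2 = 9/10

9/10


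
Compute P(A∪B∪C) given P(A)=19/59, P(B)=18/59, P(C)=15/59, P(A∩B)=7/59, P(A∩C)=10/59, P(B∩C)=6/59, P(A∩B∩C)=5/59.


P(A∪B∪C) = P(A)+P(B)+P(C) - P(AB)-P(AC)-P(BC) + P(ABC)
= 19/59+18/59+15/59 - 7/59-10/59-6/59 + 5/59
= 34/59

34/59


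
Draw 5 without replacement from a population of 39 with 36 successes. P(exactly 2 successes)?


P(X=2) = C(36,2)*C(3,3) / C(39,5)
= 630*1 / 575757
= 630/575757 = 10/9139

10/9139


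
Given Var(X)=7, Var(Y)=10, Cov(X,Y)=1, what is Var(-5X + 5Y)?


Var(-5X + 5Y) = (-5)^2*Var(X) + 5^2*Var(Y) + 2*(-5)*5*Cov(X,Y)
= 25*7 + 25*10 - 50*1
= 175 + 250 - 50 = 375

375


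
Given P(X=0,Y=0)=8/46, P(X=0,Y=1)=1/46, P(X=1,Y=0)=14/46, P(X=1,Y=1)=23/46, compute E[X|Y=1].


P(Y=1) = 24/46
E[X|Y=1] = (0*1 + 1*23)/24 = 23/24

23/24


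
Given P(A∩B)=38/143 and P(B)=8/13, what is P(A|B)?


P(A|B) = P(A∩B)/P(B) = (38/143)/(88/143) = 38/88 = 19/44

19/44


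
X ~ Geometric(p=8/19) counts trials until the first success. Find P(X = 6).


P(X=6) = (1-p)^5 * p = (11/19)^5 * 8/19
= 161051/2476099 * 8/19 = 1288408/47045881

1288408/47045881


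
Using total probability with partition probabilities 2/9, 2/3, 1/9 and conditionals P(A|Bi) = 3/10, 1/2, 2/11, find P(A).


P(A) = P(A|B1)P(B1) + P(A|B2)P(B2) + P(A|B3)P(B3)
= 3/10*2/9 + 1/2*2/3 + 2/11*1/9
= 1/15 + 1/3 + 2/99 = 208/495

208/495


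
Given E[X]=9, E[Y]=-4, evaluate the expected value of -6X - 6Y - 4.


E[-6X - 6Y - 4] = -6*E[X] - 6*E[Y] - 4
= (-6)*(9) + (-6)*(-4) + (-4)
= -54 + 24 - 4 = -34

-34


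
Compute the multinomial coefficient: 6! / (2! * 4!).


6! = 720
Denominator: 2!=2 * 4!=24
Coefficient = 720 / 48 = 15

15


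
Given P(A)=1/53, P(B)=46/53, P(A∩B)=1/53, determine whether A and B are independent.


P(A)*P(B) = 1/53*46/53 = 46/2809
P(A∩B) = 1/53 != 46/2809, so not independent

No, A and B are not independent


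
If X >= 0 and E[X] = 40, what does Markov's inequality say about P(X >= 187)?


Markov: P(X >= a) <= E[X]/a
P(X >= 187) <= 40/187

40/187


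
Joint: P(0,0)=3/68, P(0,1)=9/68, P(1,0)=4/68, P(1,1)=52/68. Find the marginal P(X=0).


P(X=0) = P(0,0)+P(0,1) = 3/68 + 9/68 = 12/68 = 3/17

3/17


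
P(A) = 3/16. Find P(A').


P(A') = 1 - P(A) = 1 - 3/16 = 13/16

13/16


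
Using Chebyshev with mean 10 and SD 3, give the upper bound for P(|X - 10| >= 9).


k = 9/3 = 3
Chebyshev: P(|X-mu| >= k*sigma) <= 1/k^2 = 1/3^2 = 1/9

1/9


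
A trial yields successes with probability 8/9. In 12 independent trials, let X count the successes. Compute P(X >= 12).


P(X>=12) = P(X=12)
= 68719476736/282429536481
= 68719476736/282429536481

68719476736/282429536481


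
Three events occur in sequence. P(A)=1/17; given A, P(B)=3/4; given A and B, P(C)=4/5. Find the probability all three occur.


P(A∩B∩C) = P(A) * P(B|A) * P(C|A∩B)
= 1/17 * 3/4 * 4/5
= 3/68 * 4/5 = 3/85

3/85


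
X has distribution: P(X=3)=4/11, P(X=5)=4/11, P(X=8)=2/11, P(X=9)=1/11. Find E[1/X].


E[1/X] = sum(g(x)*P(x))
= 1/3*4/11 + 1/5*4/11 + 1/8*2/11 + 1/9*1/11
= 449/1980

449/1980


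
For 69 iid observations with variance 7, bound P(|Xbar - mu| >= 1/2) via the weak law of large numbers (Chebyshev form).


Var(Xbar) = Var(X)/n = 7/69
Chebyshev: P(|Xbar-mu| >= 1/2) <= Var(Xbar)/(1/2)^2 = (7/69)/(1/4) = 28/69

28/69


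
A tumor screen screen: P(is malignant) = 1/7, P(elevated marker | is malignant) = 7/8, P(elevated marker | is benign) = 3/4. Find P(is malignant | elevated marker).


P(A) = P(A|B)P(B) + P(A|B')P(B') = 7/8*1/7 + 3/4*6/7 = 43/56
P(B|A) = P(A|B)P(B)/P(A) = (1/8)/(43/56) = 7/43

7/43


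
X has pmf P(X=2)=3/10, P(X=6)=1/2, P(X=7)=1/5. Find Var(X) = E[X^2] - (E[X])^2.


E[X] = 5, E[X^2] = 29
Var(X) = E[X^2] - (E[X])^2 = 29 - (5)^2 = 4

4


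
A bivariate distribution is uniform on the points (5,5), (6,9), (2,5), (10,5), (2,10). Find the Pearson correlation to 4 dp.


Cov(X,Y) = -2.2000, Var(X) = 8.8000, Var(Y) = 4.9600
rho = Cov/(sqrt(VarX)*sqrt(VarY)) = -0.3330

-0.3330


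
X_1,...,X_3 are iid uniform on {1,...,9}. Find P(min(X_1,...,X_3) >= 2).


P(min >= 2) = P(all X_i >= 2) = (P(X_1 >= 2))^3
= (8/9)^3 = 512/729

512/729


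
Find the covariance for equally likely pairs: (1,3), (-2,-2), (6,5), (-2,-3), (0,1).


E[X]=3/5, E[Y]=4/5, E[XY]=43/5
Cov(X,Y) = E[XY] - E[X]E[Y] = 43/5 - 3/5*4/5 = 203/25

203/25


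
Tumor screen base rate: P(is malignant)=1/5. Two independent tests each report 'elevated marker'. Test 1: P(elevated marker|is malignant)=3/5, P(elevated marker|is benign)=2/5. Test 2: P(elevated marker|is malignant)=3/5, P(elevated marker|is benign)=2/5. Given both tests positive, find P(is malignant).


After test 1: P(+) = 3/5*1/5 + 2/5*4/5 = 11/25
P(B|+) = (3/25)/(11/25) = 3/11
After test 2 (use post1 as new prior): P(+) = 3/5*3/11 + 2/5*8/11 = 5/11
P(B|+,+) = (9/55)/(5/11) = 9/25

9/25


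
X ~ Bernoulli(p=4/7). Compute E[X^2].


For Bernoulli: X in {0,1}
E[X^2] = 0^2*(1-4/7) + 1^2*4/7 = 4/7

4/7


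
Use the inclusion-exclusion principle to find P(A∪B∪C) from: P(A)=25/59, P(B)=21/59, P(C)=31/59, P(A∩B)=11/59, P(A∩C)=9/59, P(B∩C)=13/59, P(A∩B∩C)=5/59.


P(A∪B∪C) = P(A)+P(B)+P(C) - P(AB)-P(AC)-P(BC) + P(ABC)
= 25/59+21/59+31/59 - 11/59-9/59-13/59 + 5/59
= 49/59

49/59


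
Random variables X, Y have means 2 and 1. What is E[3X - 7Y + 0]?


E[3X - 7Y + 0] = 3*E[X] - 7*E[Y] + 0
= (3)*(2) + (-7)*(1) + (0)
= 6 - 7 + 0 = -1

-1


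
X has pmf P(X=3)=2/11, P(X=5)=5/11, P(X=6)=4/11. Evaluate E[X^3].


E[X^3] = sum(x^3 * P(x))
= 27*2/11 + 125*5/11 + 216*4/11
= 1543/11

1543/11


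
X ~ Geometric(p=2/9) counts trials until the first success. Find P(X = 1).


P(X=1) = (1-p)^0 * p = (7/9)^0 * 2/9
= 1 * 2/9 = 2/9

2/9


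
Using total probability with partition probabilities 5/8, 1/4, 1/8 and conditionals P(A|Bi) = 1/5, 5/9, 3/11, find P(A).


P(A) = P(A|B1)P(B1) + P(A|B2)P(B2) + P(A|B3)P(B3)
= 1/5*5/8 + 5/9*1/4 + 3/11*1/8
= 1/8 + 5/36 + 3/88 = 59/198

59/198


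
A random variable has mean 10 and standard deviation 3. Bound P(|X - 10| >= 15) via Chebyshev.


k = 15/3 = 5
Chebyshev: P(|X-mu| >= k*sigma) <= 1/k^2 = 1/5^2 = 1/25

1/25


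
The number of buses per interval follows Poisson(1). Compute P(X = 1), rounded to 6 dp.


P(X=1) = e^(-1) * 1^1 / 1!
≈ 0.3678794412 * 1 / 1
≈ 0.367879

0.367879


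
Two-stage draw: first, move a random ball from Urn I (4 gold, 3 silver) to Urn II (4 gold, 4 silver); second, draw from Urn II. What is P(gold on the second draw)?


P(transfer gold) = 4/7; P(transfer silver) = 3/7
If gold transferred: Urn II has 5 gold of 9, so P(gold|gold moved) = 5/9
If silver transferred: Urn II has 4 gold of 9, so P(gold|silver moved) = 4/9
By total probability: P(gold) = 4/7*5/9 + 3/7*4/9 = 32/63

32/63


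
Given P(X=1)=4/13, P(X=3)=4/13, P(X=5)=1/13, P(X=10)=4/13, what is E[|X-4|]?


E[|X-4|] = sum(g(x)*P(x))
= 3*4/13 + 1*4/13 + 1*1/13 + 6*4/13
= 41/13

41/13


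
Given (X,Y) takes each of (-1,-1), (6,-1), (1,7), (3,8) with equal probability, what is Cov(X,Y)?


E[X]=9/4, E[Y]=13/4, E[XY]=13/2
Cov(X,Y) = E[XY] - E[X]E[Y] = 13/2 - 9/4*13/4 = -13/16

-13/16


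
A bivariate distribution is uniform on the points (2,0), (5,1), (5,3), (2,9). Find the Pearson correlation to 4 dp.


Cov(X,Y) = -1.8750, Var(X) = 2.2500, Var(Y) = 12.1875
rho = Cov/(sqrt(VarX)*sqrt(VarY)) = -0.3581

-0.3581


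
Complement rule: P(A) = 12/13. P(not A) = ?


P(A') = 1 - P(A) = 1 - 12/13 = 1/13

1/13


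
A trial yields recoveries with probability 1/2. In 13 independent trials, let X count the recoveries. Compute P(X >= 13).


P(X>=13) = P(X=13)
= 1/8192
= 1/8192

1/8192


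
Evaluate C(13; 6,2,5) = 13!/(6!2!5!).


13! = 6227020800
Denominator: 6!=720 * 2!=2 * 5!=120
Coefficient = 6227020800 / 172800 = 36036

36036


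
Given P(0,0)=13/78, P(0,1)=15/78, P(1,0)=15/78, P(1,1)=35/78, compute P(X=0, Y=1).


Read from table: P(X=0, Y=1) = 15/78 = 5/26

5/26


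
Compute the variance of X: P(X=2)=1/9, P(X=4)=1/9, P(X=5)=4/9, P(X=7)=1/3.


E[X] = 47/9, E[X^2] = 89/3
Var(X) = E[X^2] - (E[X])^2 = 89/3 - (47/9)^2 = 194/81

194/81


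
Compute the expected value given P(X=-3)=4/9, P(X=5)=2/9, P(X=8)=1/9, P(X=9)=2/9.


E[X] = sum(x * P(x))
= -3*4/9 + 5*2/9 + 8*1/9 + 9*2/9
= 8/3

8/3


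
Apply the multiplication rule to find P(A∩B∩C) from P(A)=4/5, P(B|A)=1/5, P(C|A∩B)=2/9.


P(A∩B∩C) = P(A) * P(B|A) * P(C|A∩B)
= 4/5 * 1/5 * 2/9
= 4/25 * 2/9 = 8/225

8/225


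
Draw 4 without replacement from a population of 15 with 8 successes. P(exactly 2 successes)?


P(X=2) = C(8,2)*C(7,2) / C(15,4)
= 28*21 / 1365
= 588/1365 = 28/65

28/65


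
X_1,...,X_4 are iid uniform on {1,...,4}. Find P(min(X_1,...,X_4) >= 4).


P(min >= 4) = P(all X_i >= 4) = (P(X_1 >= 4))^4
= (1/4)^4 = 1/256

1/256


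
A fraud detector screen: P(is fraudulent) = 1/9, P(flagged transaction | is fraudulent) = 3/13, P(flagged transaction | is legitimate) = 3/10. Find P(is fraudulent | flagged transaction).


P(A) = P(A|B)P(B) + P(A|B')P(B') = 3/13*1/9 + 3/10*8/9 = 19/65
P(B|A) = P(A|B)P(B)/P(A) = (1/39)/(19/65) = 5/57

5/57


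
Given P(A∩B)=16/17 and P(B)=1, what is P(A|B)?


P(A|B) = P(A∩B)/P(B) = (32/34)/(34/34) = 32/34 = 16/17

16/17


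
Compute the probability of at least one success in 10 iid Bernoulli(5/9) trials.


P(at least one) = 1 - P(none)
P(none) = (1 - 5/9)^10 = (4/9)^10 = 1048576/3486784401
P(at least one) = 1 - 1048576/3486784401 = 3485735825/3486784401

3485735825/3486784401


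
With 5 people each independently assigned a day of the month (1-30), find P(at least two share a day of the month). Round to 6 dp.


P(all different) = prod((30-i)/30 for i=0..4) = 0.703733
P(at least one match) = 1 - 0.703733 = 0.296267

0.296267


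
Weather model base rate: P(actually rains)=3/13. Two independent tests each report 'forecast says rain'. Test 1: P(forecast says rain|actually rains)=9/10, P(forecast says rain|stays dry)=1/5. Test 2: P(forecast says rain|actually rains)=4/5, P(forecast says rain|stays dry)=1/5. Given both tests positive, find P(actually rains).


After test 1: P(+) = 9/10*3/13 + 1/5*10/13 = 47/130
P(B|+) = (27/130)/(47/130) = 27/47
After test 2 (use post1 as new prior): P(+) = 4/5*27/47 + 1/5*20/47 = 128/235
P(B|+,+) = (108/235)/(128/235) = 27/32

27/32


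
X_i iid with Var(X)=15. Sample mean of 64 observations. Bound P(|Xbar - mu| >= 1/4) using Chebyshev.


Var(Xbar) = Var(X)/n = 15/64
Chebyshev: P(|Xbar-mu| >= 1/4) <= Var(Xbar)/(1/4)^2 = (15/64)/(1/16) = 15/4
Bound exceeds 1, so trivial bound: 1

1


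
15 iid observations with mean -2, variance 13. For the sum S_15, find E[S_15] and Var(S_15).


E[S_n] = n*mu = 15*-2 = -30
Var(S_n) = n*sigma^2 = 15*13 = 195

E[S_15]=-30, Var(S_15)=195


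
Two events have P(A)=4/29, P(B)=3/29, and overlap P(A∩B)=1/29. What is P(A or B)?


P(A∪B) = P(A) + P(B) - P(A∩B)
= 4/29 + 3/29 - 1/29 = 6/29

6/29


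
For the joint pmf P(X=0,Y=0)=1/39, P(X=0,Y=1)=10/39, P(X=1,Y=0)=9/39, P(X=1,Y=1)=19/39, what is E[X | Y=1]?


P(Y=1) = 29/39
E[X|Y=1] = (0*10 + 1*19)/29 = 19/29

19/29


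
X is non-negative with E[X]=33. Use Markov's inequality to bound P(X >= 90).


Markov: P(X >= a) <= E[X]/a
P(X >= 90) <= 33/90 = 11/30

11/30


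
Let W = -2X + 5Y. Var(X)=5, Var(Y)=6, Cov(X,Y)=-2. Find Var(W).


Var(-2X + 5Y) = (-2)^2*Var(X) + 5^2*Var(Y) + 2*(-2)*5*Cov(X,Y)
= 4*5 + 25*6 - 20*(-2)
= 20 + 150 + 40 = 210

210


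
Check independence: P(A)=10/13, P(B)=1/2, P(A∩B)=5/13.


P(A)*P(B) = 10/13*1/2 = 5/13
P(A∩B) = 5/13, which equals P(A)P(B), so independent

Yes, A and B are independent


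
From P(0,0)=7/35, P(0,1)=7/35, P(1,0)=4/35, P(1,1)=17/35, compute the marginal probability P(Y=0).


P(Y=0) = P(0,0)+P(1,0) = 7/35 + 4/35 = 11/35

11/35


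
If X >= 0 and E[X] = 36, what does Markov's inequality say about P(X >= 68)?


Markov: P(X >= a) <= E[X]/a
P(X >= 68) <= 36/68 = 9/17

9/17


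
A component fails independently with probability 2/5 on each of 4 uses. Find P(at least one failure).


P(at least one) = 1 - P(none)
P(none) = (1 - 2/5)^4 = (3/5)^4 = 81/625
P(at least one) = 1 - 81/625 = 544/625

544/625


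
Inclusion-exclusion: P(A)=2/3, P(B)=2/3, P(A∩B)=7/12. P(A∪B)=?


P(A∪B) = P(A) + P(B) - P(A∩B)
= 2/3 + 2/3 - 7/12 = 3/4

3/4


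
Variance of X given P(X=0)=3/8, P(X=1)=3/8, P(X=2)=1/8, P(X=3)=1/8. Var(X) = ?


E[X] = 1, E[X^2] = 2
Var(X) = E[X^2] - (E[X])^2 = 2 - (1)^2 = 1

1


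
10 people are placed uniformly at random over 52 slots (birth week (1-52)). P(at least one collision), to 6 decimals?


P(all different) = prod((52-i)/52 for i=0..9) = 0.397134
P(at least one match) = 1 - 0.397134 = 0.602866

0.602866


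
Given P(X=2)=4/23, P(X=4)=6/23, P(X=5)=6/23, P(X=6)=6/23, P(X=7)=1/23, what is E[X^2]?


E[X^2] = sum(g(x)*P(x))
= 4*4/23 + 16*6/23 + 25*6/23 + 36*6/23 + 49*1/23
= 527/23

527/23


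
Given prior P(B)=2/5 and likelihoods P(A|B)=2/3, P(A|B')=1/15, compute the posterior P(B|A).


P(A) = P(A|B)P(B) + P(A|B')P(B') = 2/3*2/5 + 1/15*3/5 = 23/75
P(B|A) = P(A|B)P(B)/P(A) = (4/15)/(23/75) = 20/23

20/23


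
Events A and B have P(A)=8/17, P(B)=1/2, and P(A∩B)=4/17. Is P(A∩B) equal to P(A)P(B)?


P(A)*P(B) = 8/17*1/2 = 4/17
P(A∩B) = 4/17, which equals P(A)P(B), so independent

Yes, A and B are independent


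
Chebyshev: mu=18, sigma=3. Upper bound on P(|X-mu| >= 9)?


k = 9/3 = 3
Chebyshev: P(|X-mu| >= k*sigma) <= 1/k^2 = 1/3^2 = 1/9

1/9


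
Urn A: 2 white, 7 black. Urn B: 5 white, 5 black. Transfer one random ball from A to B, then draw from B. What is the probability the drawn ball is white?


P(transfer white) = 2/9; P(transfer black) = 7/9
If white transferred: Urn II has 6 white of 11, so P(white|white moved) = 6/11
If black transferred: Urn II has 5 white of 11, so P(white|black moved) = 5/11
By total probability: P(white) = 2/9*6/11 + 7/9*5/11 = 47/99

47/99


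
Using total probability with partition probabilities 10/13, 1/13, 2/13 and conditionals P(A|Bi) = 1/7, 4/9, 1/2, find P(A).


P(A) = P(A|B1)P(B1) + P(A|B2)P(B2) + P(A|B3)P(B3)
= 1/7*10/13 + 4/9*1/13 + 1/2*2/13
= 10/91 + 4/117 + 1/13 = 181/819

181/819


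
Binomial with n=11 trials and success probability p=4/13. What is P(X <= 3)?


P(X<=3) = P(X=0) + P(X=1) + P(X=2) + P(X=3)
= 31381059609/1792160394037 + 153418513644/1792160394037 + 340930030320/1792160394037 + 454573373760/1792160394037
= 980302977333/1792160394037

980302977333/1792160394037


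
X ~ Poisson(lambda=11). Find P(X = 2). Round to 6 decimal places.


P(X=2) = e^(-11) * 11^2 / 2!
≈ 0.00001670170079 * 121 / 2
≈ 0.001010

0.001010


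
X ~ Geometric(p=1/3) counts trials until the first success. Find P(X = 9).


P(X=9) = (1-p)^8 * p = (2/3)^8 * 1/3
= 256/6561 * 1/3 = 256/19683

256/19683


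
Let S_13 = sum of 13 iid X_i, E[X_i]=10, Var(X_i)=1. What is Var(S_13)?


By independence, Var(S_n) = n*Var(X_1) = 13*1 = 13

13


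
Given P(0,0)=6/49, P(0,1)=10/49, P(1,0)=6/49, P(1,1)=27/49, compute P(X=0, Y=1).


Read from table: P(X=0, Y=1) = 10/49

10/49


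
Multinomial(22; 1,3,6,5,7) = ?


22! = 1124000727777607680000
Denominator: 1!=1 * 3!=6 * 6!=720 * 5!=120 * 7!=5040
Coefficient = 1124000727777607680000 / 2612736000 = 430200650880

430200650880


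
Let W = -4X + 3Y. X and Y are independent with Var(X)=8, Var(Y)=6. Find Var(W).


Independence => Cov(X,Y)=0
Var(-4X + 3Y) = (-4)^2*Var(X) + 3^2*Var(Y)
= 16*8 + 9*6 = 182

182


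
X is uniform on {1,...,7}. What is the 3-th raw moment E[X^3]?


E[X^3] = (1/7) * sum(x^3 for x=1..7)
= 784/7 = 112

112


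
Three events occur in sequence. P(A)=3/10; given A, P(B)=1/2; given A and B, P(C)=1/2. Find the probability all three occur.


P(A∩B∩C) = P(A) * P(B|A) * P(C|A∩B)
= 3/10 * 1/2 * 1/2
= 3/20 * 1/2 = 3/40

3/40


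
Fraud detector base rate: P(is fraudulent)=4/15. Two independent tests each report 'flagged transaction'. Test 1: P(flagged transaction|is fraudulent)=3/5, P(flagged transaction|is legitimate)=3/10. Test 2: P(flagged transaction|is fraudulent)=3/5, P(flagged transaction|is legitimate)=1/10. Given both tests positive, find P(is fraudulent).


After test 1: P(+) = 3/5*4/15 + 3/10*11/15 = 19/50
P(B|+) = (4/25)/(19/50) = 8/19
After test 2 (use post1 as new prior): P(+) = 3/5*8/19 + 1/10*11/19 = 59/190
P(B|+,+) = (24/95)/(59/190) = 48/59

48/59


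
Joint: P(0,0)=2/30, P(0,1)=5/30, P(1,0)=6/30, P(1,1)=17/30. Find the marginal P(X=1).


P(X=1) = P(1,0)+P(1,1) = 6/30 + 17/30 = 23/30

23/30


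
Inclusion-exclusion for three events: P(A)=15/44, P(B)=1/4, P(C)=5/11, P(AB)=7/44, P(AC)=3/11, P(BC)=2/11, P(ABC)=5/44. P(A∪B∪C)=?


P(A∪B∪C) = P(A)+P(B)+P(C) - P(AB)-P(AC)-P(BC) + P(ABC)
= 15/44+1/4+5/11 - 7/44-3/11-2/11 + 5/44
= 6/11

6/11


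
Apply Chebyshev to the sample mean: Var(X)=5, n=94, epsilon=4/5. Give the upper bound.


Var(Xbar) = Var(X)/n = 5/94
Chebyshev: P(|Xbar-mu| >= 4/5) <= Var(Xbar)/(4/5)^2 = (5/94)/(16/25) = 125/1504

125/1504


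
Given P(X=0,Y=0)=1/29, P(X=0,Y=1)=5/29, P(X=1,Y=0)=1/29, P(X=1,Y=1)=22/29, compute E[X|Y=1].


P(Y=1) = 27/29
E[X|Y=1] = (0*5 + 1*22)/27 = 22/27

22/27


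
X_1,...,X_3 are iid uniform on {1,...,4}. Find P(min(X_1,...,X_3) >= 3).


P(min >= 3) = P(all X_i >= 3) = (P(X_1 >= 3))^3
= (2/4)^3 = (1/2)^3 = 1/8

1/8


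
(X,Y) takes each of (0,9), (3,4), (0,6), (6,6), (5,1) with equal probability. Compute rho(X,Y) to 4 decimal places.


Cov(X,Y) = -3.9600, Var(X) = 6.1600, Var(Y) = 6.9600
rho = Cov/(sqrt(VarX)*sqrt(VarY)) = -0.6048

-0.6048


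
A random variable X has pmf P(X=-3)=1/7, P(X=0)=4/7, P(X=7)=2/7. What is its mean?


E[X] = sum(x * P(x))
= -3*1/7 + 0*4/7 + 7*2/7
= 11/7

11/7


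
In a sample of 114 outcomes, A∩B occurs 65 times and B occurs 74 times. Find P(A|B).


P(A|B) = P(A∩B)/P(B) = (65/114)/(74/114) = 65/74

65/74


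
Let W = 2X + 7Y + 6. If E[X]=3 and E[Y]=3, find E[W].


E[2X + 7Y + 6] = 2*E[X] + 7*E[Y] + 6
= (2)*(3) + (7)*(3) + (6)
= 6 + 21 + 6 = 33

33


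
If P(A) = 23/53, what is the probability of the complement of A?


P(A') = 1 - P(A) = 1 - 23/53 = 30/53

30/53


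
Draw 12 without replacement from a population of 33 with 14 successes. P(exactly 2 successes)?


P(X=2) = C(14,2)*C(19,10) / C(33,12)
= 91*92378 / 354817320
= 8406398/354817320 = 29393/1240620

29393/1240620


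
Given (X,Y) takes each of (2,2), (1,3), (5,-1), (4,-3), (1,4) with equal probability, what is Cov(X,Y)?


E[X]=13/5, E[Y]=1, E[XY]=-6/5
Cov(X,Y) = E[XY] - E[X]E[Y] = -6/5 - 13/5*1 = -19/5

-19/5


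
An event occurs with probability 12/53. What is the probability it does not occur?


P(A') = 1 - P(A) = 1 - 12/53 = 41/53

41/53


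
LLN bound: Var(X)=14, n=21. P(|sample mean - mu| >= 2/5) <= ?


Var(Xbar) = Var(X)/n = 14/21
Chebyshev: P(|Xbar-mu| >= 2/5) <= Var(Xbar)/(2/5)^2 = (2/3)/(4/25) = 25/6
Bound exceeds 1, so trivial bound: 1

1


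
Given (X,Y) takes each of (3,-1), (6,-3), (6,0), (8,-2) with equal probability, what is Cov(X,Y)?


E[X]=23/4, E[Y]=-3/2, E[XY]=-37/4
Cov(X,Y) = E[XY] - E[X]E[Y] = -37/4 - 23/4*-3/2 = -5/8

-5/8


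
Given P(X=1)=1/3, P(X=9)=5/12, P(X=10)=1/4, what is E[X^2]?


E[X^2] = sum(g(x)*P(x))
= 1*1/3 + 81*5/12 + 100*1/4
= 709/12

709/12


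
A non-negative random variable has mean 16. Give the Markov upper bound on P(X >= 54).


Markov: P(X >= a) <= E[X]/a
P(X >= 54) <= 16/54 = 8/27

8/27


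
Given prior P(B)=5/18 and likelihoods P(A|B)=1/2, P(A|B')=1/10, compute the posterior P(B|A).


P(A) = P(A|B)P(B) + P(A|B')P(B') = 1/2*5/18 + 1/10*13/18 = 19/90
P(B|A) = P(A|B)P(B)/P(A) = (5/36)/(19/90) = 25/38

25/38


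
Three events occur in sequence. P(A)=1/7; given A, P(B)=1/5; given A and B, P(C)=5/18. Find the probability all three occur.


P(A∩B∩C) = P(A) * P(B|A) * P(C|A∩B)
= 1/7 * 1/5 * 5/18
= 1/35 * 5/18 = 1/126

1/126


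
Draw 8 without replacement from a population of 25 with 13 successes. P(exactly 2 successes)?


P(X=2) = C(13,2)*C(12,6) / C(25,8)
= 78*924 / 1081575
= 72072/1081575 = 728/10925

728/10925


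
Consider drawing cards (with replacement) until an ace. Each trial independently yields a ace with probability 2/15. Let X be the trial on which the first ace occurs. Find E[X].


For geometric (trials until first success), E[X] = 1/p = 1/(2/15) = 15/2

15/2


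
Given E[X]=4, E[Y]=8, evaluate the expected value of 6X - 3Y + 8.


E[6X - 3Y + 8] = 6*E[X] - 3*E[Y] + 8
= (6)*(4) + (-3)*(8) + (8)
= 24 - 24 + 8 = 8

8


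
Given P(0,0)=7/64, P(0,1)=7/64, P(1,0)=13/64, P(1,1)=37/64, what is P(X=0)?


P(X=0) = P(0,0)+P(0,1) = 7/64 + 7/64 = 14/64 = 7/32

7/32


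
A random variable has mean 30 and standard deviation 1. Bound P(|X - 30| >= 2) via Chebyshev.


k = 2/1 = 2
Chebyshev: P(|X-mu| >= k*sigma) <= 1/k^2 = 1/2^2 = 1/4

1/4


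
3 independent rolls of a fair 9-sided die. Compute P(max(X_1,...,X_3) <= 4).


P(max <= 4) = P(all X_i <= 4) = (P(X_1 <= 4))^3
= (4/9)^3 = 64/729

64/729


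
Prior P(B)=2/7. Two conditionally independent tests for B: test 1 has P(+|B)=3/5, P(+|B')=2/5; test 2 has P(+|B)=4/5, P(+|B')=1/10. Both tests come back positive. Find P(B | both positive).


After test 1: P(+) = 3/5*2/7 + 2/5*5/7 = 16/35
P(B|+) = (6/35)/(16/35) = 3/8
After test 2 (use post1 as new prior): P(+) = 4/5*3/8 + 1/10*5/8 = 29/80
P(B|+,+) = (3/10)/(29/80) = 24/29

24/29


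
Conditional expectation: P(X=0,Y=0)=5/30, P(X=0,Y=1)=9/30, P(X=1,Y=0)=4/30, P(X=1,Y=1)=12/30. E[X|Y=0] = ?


P(Y=0) = 9/30
E[X|Y=0] = (0*5 + 1*4)/9 = 4/9

4/9


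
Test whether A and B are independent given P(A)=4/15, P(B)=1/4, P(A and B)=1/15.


P(A)*P(B) = 4/15*1/4 = 1/15
P(A∩B) = 1/15, which equals P(A)P(B), so independent

Yes, A and B are independent


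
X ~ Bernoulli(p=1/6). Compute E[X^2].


For Bernoulli: X in {0,1}
E[X^2] = 0^2*(1-1/6) + 1^2*1/6 = 1/6

1/6


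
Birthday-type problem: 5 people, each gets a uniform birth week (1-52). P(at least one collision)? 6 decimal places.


P(all different) = prod((52-i)/52 for i=0..4) = 0.820284
P(at least one match) = 1 - 0.820284 = 0.179716

0.179716


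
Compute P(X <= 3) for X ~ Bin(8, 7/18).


P(X<=3) = P(X=0) + P(X=1) + P(X=2) + P(X=3)
= 214358881/11019960576 + 136410197/1377495072 + 607645423/2754990144 + 386683451/1377495072
= 6829689757/11019960576

6829689757/11019960576


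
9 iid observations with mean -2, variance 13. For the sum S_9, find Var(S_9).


By independence, Var(S_n) = n*Var(X_1) = 9*13 = 117

117
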